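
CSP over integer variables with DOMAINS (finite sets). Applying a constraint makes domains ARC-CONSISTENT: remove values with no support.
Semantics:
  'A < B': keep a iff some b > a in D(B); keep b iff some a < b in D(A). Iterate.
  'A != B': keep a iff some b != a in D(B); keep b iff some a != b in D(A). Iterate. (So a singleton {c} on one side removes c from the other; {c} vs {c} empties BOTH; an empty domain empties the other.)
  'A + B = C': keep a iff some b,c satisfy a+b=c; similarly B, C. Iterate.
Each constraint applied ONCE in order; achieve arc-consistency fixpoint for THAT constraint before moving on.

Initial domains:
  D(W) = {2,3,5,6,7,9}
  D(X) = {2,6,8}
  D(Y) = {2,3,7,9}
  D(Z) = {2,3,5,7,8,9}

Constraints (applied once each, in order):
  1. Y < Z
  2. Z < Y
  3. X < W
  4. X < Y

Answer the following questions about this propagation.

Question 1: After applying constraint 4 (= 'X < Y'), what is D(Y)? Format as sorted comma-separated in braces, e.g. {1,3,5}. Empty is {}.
Answer: {7}

Derivation:
Constraint 1 (Y < Z) on D(Y)={2,3,7,9} D(Z)={2,3,5,7,8,9}: Y {2,3,7,9}->{2,3,7}; Z {2,3,5,7,8,9}->{3,5,7,8,9}
Constraint 2 (Z < Y) on D(Z)={3,5,7,8,9} D(Y)={2,3,7}: Z {3,5,7,8,9}->{3,5}; Y {2,3,7}->{7}
Constraint 3 (X < W) on D(X)={2,6,8} D(W)={2,3,5,6,7,9}: W {2,3,5,6,7,9}->{3,5,6,7,9}
Constraint 4 (X < Y) on D(X)={2,6,8} D(Y)={7}: X {2,6,8}->{2,6}
So after constraint 4: D(Y) = {7}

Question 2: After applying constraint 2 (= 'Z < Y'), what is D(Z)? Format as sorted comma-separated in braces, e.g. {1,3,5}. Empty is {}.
Answer: {3,5}

Derivation:
Constraint 1 (Y < Z) on D(Y)={2,3,7,9} D(Z)={2,3,5,7,8,9}: Y {2,3,7,9}->{2,3,7}; Z {2,3,5,7,8,9}->{3,5,7,8,9}
Constraint 2 (Z < Y) on D(Z)={3,5,7,8,9} D(Y)={2,3,7}: Z {3,5,7,8,9}->{3,5}; Y {2,3,7}->{7}
So after constraint 2: D(Z) = {3,5}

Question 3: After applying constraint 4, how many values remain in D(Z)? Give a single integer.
Answer: 2

Derivation:
Constraint 1 (Y < Z) on D(Y)={2,3,7,9} D(Z)={2,3,5,7,8,9}: Y {2,3,7,9}->{2,3,7}; Z {2,3,5,7,8,9}->{3,5,7,8,9}
Constraint 2 (Z < Y) on D(Z)={3,5,7,8,9} D(Y)={2,3,7}: Z {3,5,7,8,9}->{3,5}; Y {2,3,7}->{7}
Constraint 3 (X < W) on D(X)={2,6,8} D(W)={2,3,5,6,7,9}: W {2,3,5,6,7,9}->{3,5,6,7,9}
Constraint 4 (X < Y) on D(X)={2,6,8} D(Y)={7}: X {2,6,8}->{2,6}
So after constraint 4: D(Z)={3,5}, size = 2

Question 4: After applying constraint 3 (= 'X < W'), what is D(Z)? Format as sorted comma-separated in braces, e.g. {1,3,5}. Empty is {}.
Answer: {3,5}

Derivation:
Constraint 1 (Y < Z) on D(Y)={2,3,7,9} D(Z)={2,3,5,7,8,9}: Y {2,3,7,9}->{2,3,7}; Z {2,3,5,7,8,9}->{3,5,7,8,9}
Constraint 2 (Z < Y) on D(Z)={3,5,7,8,9} D(Y)={2,3,7}: Z {3,5,7,8,9}->{3,5}; Y {2,3,7}->{7}
Constraint 3 (X < W) on D(X)={2,6,8} D(W)={2,3,5,6,7,9}: W {2,3,5,6,7,9}->{3,5,6,7,9}
So after constraint 3: D(Z) = {3,5}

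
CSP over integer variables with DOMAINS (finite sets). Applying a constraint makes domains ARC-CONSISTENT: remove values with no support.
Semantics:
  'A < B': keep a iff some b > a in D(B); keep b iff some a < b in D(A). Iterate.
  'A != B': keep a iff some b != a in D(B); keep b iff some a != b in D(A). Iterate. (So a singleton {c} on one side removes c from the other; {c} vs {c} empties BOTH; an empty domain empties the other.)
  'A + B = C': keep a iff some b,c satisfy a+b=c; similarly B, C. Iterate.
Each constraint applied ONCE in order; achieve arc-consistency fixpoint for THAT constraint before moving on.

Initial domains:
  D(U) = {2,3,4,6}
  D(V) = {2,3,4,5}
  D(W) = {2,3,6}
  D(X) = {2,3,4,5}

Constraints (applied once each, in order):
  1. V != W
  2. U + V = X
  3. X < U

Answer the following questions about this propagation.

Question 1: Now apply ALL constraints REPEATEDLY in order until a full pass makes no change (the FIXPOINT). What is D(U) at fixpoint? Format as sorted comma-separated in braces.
Answer: {}

Derivation:
pass 0 (initial): D(U)={2,3,4,6}
pass 1: U {2,3,4,6}->{}; V {2,3,4,5}->{2,3}; X {2,3,4,5}->{}
pass 2: V {2,3}->{}
pass 3: W {2,3,6}->{}
pass 4: no change
Fixpoint after 4 passes: D(U) = {}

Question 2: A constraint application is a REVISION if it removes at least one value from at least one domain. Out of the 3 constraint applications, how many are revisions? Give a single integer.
Answer: 2

Derivation:
Constraint 1 (V != W) on D(V)={2,3,4,5} D(W)={2,3,6}: no change => not a revision
Constraint 2 (U + V = X) on D(U)={2,3,4,6} D(V)={2,3,4,5} D(X)={2,3,4,5}: U {2,3,4,6}->{2,3}; V {2,3,4,5}->{2,3}; X {2,3,4,5}->{4,5} => REVISION
Constraint 3 (X < U) on D(X)={4,5} D(U)={2,3}: X {4,5}->{}; U {2,3}->{} => REVISION
Total revisions = 2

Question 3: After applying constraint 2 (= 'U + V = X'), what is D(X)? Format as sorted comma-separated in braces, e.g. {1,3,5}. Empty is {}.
Answer: {4,5}

Derivation:
Constraint 1 (V != W) on D(V)={2,3,4,5} D(W)={2,3,6}: no change
Constraint 2 (U + V = X) on D(U)={2,3,4,6} D(V)={2,3,4,5} D(X)={2,3,4,5}: U {2,3,4,6}->{2,3}; V {2,3,4,5}->{2,3}; X {2,3,4,5}->{4,5}
So after constraint 2: D(X) = {4,5}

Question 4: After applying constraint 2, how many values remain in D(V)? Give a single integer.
Constraint 1 (V != W) on D(V)={2,3,4,5} D(W)={2,3,6}: no change
Constraint 2 (U + V = X) on D(U)={2,3,4,6} D(V)={2,3,4,5} D(X)={2,3,4,5}: U {2,3,4,6}->{2,3}; V {2,3,4,5}->{2,3}; X {2,3,4,5}->{4,5}
So after constraint 2: D(V)={2,3}, size = 2

Answer: 2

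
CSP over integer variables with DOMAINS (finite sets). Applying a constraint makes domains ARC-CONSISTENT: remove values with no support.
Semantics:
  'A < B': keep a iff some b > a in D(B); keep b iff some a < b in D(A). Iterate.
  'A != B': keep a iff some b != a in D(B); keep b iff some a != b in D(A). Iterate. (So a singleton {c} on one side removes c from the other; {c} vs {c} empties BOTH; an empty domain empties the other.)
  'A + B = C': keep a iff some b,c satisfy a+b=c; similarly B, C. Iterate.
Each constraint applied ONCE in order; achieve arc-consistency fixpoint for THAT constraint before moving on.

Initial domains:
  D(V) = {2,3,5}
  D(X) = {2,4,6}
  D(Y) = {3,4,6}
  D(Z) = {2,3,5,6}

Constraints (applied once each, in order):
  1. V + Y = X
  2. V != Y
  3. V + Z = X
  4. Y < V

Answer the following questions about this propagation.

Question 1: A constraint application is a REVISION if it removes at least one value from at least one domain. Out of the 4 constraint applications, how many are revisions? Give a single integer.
Constraint 1 (V + Y = X) on D(V)={2,3,5} D(Y)={3,4,6} D(X)={2,4,6}: V {2,3,5}->{2,3}; Y {3,4,6}->{3,4}; X {2,4,6}->{6} => REVISION
Constraint 2 (V != Y) on D(V)={2,3} D(Y)={3,4}: no change => not a revision
Constraint 3 (V + Z = X) on D(V)={2,3} D(Z)={2,3,5,6} D(X)={6}: V {2,3}->{3}; Z {2,3,5,6}->{3} => REVISION
Constraint 4 (Y < V) on D(Y)={3,4} D(V)={3}: Y {3,4}->{}; V {3}->{} => REVISION
Total revisions = 3

Answer: 3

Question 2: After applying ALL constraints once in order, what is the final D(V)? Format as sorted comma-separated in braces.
Constraint 1 (V + Y = X) on D(V)={2,3,5} D(Y)={3,4,6} D(X)={2,4,6}: V {2,3,5}->{2,3}; Y {3,4,6}->{3,4}; X {2,4,6}->{6}
Constraint 2 (V != Y) on D(V)={2,3} D(Y)={3,4}: no change
Constraint 3 (V + Z = X) on D(V)={2,3} D(Z)={2,3,5,6} D(X)={6}: V {2,3}->{3}; Z {2,3,5,6}->{3}
Constraint 4 (Y < V) on D(Y)={3,4} D(V)={3}: Y {3,4}->{}; V {3}->{}
So after all 4 constraints: D(V) = {}

Answer: {}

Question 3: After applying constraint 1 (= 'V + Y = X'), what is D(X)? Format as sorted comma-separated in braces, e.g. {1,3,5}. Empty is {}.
Answer: {6}

Derivation:
Constraint 1 (V + Y = X) on D(V)={2,3,5} D(Y)={3,4,6} D(X)={2,4,6}: V {2,3,5}->{2,3}; Y {3,4,6}->{3,4}; X {2,4,6}->{6}
So after constraint 1: D(X) = {6}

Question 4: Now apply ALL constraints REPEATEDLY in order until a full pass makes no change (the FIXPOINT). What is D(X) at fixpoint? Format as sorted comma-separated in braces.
pass 0 (initial): D(X)={2,4,6}
pass 1: V {2,3,5}->{}; X {2,4,6}->{6}; Y {3,4,6}->{}; Z {2,3,5,6}->{3}
pass 2: X {6}->{}; Z {3}->{}
pass 3: no change
Fixpoint after 3 passes: D(X) = {}

Answer: {}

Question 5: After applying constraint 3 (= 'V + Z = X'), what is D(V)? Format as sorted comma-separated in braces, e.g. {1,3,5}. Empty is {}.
Answer: {3}

Derivation:
Constraint 1 (V + Y = X) on D(V)={2,3,5} D(Y)={3,4,6} D(X)={2,4,6}: V {2,3,5}->{2,3}; Y {3,4,6}->{3,4}; X {2,4,6}->{6}
Constraint 2 (V != Y) on D(V)={2,3} D(Y)={3,4}: no change
Constraint 3 (V + Z = X) on D(V)={2,3} D(Z)={2,3,5,6} D(X)={6}: V {2,3}->{3}; Z {2,3,5,6}->{3}
So after constraint 3: D(V) = {3}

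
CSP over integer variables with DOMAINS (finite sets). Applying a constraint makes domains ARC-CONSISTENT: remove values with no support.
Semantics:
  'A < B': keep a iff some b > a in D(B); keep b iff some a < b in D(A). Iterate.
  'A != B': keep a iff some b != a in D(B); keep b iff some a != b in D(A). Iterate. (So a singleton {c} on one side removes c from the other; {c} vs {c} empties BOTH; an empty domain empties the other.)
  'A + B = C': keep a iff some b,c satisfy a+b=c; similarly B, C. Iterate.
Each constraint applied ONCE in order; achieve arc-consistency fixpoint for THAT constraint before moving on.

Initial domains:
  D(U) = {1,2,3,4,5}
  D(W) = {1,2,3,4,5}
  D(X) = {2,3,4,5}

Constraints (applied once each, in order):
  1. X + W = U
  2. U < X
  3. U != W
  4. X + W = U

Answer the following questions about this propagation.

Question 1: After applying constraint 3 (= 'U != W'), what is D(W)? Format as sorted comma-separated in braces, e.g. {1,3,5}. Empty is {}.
Constraint 1 (X + W = U) on D(X)={2,3,4,5} D(W)={1,2,3,4,5} D(U)={1,2,3,4,5}: X {2,3,4,5}->{2,3,4}; W {1,2,3,4,5}->{1,2,3}; U {1,2,3,4,5}->{3,4,5}
Constraint 2 (U < X) on D(U)={3,4,5} D(X)={2,3,4}: U {3,4,5}->{3}; X {2,3,4}->{4}
Constraint 3 (U != W) on D(U)={3} D(W)={1,2,3}: W {1,2,3}->{1,2}
So after constraint 3: D(W) = {1,2}

Answer: {1,2}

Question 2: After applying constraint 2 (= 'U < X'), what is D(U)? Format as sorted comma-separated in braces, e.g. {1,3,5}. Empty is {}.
Constraint 1 (X + W = U) on D(X)={2,3,4,5} D(W)={1,2,3,4,5} D(U)={1,2,3,4,5}: X {2,3,4,5}->{2,3,4}; W {1,2,3,4,5}->{1,2,3}; U {1,2,3,4,5}->{3,4,5}
Constraint 2 (U < X) on D(U)={3,4,5} D(X)={2,3,4}: U {3,4,5}->{3}; X {2,3,4}->{4}
So after constraint 2: D(U) = {3}

Answer: {3}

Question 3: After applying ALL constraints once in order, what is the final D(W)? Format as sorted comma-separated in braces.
Constraint 1 (X + W = U) on D(X)={2,3,4,5} D(W)={1,2,3,4,5} D(U)={1,2,3,4,5}: X {2,3,4,5}->{2,3,4}; W {1,2,3,4,5}->{1,2,3}; U {1,2,3,4,5}->{3,4,5}
Constraint 2 (U < X) on D(U)={3,4,5} D(X)={2,3,4}: U {3,4,5}->{3}; X {2,3,4}->{4}
Constraint 3 (U != W) on D(U)={3} D(W)={1,2,3}: W {1,2,3}->{1,2}
Constraint 4 (X + W = U) on D(X)={4} D(W)={1,2} D(U)={3}: X {4}->{}; W {1,2}->{}; U {3}->{}
So after all 4 constraints: D(W) = {}

Answer: {}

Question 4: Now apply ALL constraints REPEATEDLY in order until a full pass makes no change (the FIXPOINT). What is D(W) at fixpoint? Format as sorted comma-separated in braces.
pass 0 (initial): D(W)={1,2,3,4,5}
pass 1: U {1,2,3,4,5}->{}; W {1,2,3,4,5}->{}; X {2,3,4,5}->{}
pass 2: no change
Fixpoint after 2 passes: D(W) = {}

Answer: {}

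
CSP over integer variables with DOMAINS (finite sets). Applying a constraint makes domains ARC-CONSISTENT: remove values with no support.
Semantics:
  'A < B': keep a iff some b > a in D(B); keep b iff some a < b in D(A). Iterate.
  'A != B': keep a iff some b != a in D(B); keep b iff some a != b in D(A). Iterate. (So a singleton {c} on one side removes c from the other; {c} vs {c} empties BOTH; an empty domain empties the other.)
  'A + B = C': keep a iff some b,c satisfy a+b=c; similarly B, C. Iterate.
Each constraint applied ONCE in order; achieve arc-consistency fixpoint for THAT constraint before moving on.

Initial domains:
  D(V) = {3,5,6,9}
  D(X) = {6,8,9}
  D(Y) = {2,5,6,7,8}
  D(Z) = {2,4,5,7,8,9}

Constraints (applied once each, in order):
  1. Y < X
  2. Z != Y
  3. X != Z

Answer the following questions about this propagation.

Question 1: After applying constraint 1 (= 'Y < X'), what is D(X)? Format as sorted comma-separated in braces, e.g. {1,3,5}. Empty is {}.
Answer: {6,8,9}

Derivation:
Constraint 1 (Y < X) on D(Y)={2,5,6,7,8} D(X)={6,8,9}: no change
So after constraint 1: D(X) = {6,8,9}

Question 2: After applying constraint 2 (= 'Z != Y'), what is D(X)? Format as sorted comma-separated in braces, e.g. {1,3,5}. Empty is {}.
Constraint 1 (Y < X) on D(Y)={2,5,6,7,8} D(X)={6,8,9}: no change
Constraint 2 (Z != Y) on D(Z)={2,4,5,7,8,9} D(Y)={2,5,6,7,8}: no change
So after constraint 2: D(X) = {6,8,9}

Answer: {6,8,9}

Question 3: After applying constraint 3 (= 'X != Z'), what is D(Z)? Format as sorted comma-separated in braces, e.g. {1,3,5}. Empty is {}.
Answer: {2,4,5,7,8,9}

Derivation:
Constraint 1 (Y < X) on D(Y)={2,5,6,7,8} D(X)={6,8,9}: no change
Constraint 2 (Z != Y) on D(Z)={2,4,5,7,8,9} D(Y)={2,5,6,7,8}: no change
Constraint 3 (X != Z) on D(X)={6,8,9} D(Z)={2,4,5,7,8,9}: no change
So after constraint 3: D(Z) = {2,4,5,7,8,9}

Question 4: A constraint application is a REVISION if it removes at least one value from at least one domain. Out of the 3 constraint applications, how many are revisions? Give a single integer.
Constraint 1 (Y < X) on D(Y)={2,5,6,7,8} D(X)={6,8,9}: no change => not a revision
Constraint 2 (Z != Y) on D(Z)={2,4,5,7,8,9} D(Y)={2,5,6,7,8}: no change => not a revision
Constraint 3 (X != Z) on D(X)={6,8,9} D(Z)={2,4,5,7,8,9}: no change => not a revision
Total revisions = 0

Answer: 0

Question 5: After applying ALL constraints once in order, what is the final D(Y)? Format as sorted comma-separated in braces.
Answer: {2,5,6,7,8}

Derivation:
Constraint 1 (Y < X) on D(Y)={2,5,6,7,8} D(X)={6,8,9}: no change
Constraint 2 (Z != Y) on D(Z)={2,4,5,7,8,9} D(Y)={2,5,6,7,8}: no change
Constraint 3 (X != Z) on D(X)={6,8,9} D(Z)={2,4,5,7,8,9}: no change
So after all 3 constraints: D(Y) = {2,5,6,7,8}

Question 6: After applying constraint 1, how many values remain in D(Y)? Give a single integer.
Answer: 5

Derivation:
Constraint 1 (Y < X) on D(Y)={2,5,6,7,8} D(X)={6,8,9}: no change
So after constraint 1: D(Y)={2,5,6,7,8}, size = 5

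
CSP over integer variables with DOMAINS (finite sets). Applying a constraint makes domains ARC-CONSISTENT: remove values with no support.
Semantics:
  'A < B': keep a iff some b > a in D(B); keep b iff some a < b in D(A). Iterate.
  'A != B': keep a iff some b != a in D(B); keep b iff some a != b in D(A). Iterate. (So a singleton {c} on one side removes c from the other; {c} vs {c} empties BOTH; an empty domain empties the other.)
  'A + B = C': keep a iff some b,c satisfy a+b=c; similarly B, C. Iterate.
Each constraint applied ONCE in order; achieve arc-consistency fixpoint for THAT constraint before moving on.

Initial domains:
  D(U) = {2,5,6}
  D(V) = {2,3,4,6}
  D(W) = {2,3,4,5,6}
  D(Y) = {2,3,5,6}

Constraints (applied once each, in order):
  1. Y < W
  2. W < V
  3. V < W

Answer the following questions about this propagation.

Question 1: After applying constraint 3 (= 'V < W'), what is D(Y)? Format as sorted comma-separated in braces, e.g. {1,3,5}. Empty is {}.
Answer: {2,3,5}

Derivation:
Constraint 1 (Y < W) on D(Y)={2,3,5,6} D(W)={2,3,4,5,6}: Y {2,3,5,6}->{2,3,5}; W {2,3,4,5,6}->{3,4,5,6}
Constraint 2 (W < V) on D(W)={3,4,5,6} D(V)={2,3,4,6}: W {3,4,5,6}->{3,4,5}; V {2,3,4,6}->{4,6}
Constraint 3 (V < W) on D(V)={4,6} D(W)={3,4,5}: V {4,6}->{4}; W {3,4,5}->{5}
So after constraint 3: D(Y) = {2,3,5}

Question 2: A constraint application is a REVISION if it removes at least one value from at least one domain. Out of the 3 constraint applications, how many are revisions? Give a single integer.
Answer: 3

Derivation:
Constraint 1 (Y < W) on D(Y)={2,3,5,6} D(W)={2,3,4,5,6}: Y {2,3,5,6}->{2,3,5}; W {2,3,4,5,6}->{3,4,5,6} => REVISION
Constraint 2 (W < V) on D(W)={3,4,5,6} D(V)={2,3,4,6}: W {3,4,5,6}->{3,4,5}; V {2,3,4,6}->{4,6} => REVISION
Constraint 3 (V < W) on D(V)={4,6} D(W)={3,4,5}: V {4,6}->{4}; W {3,4,5}->{5} => REVISION
Total revisions = 3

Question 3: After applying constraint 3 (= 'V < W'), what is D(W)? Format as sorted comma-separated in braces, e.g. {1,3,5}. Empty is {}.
Answer: {5}

Derivation:
Constraint 1 (Y < W) on D(Y)={2,3,5,6} D(W)={2,3,4,5,6}: Y {2,3,5,6}->{2,3,5}; W {2,3,4,5,6}->{3,4,5,6}
Constraint 2 (W < V) on D(W)={3,4,5,6} D(V)={2,3,4,6}: W {3,4,5,6}->{3,4,5}; V {2,3,4,6}->{4,6}
Constraint 3 (V < W) on D(V)={4,6} D(W)={3,4,5}: V {4,6}->{4}; W {3,4,5}->{5}
So after constraint 3: D(W) = {5}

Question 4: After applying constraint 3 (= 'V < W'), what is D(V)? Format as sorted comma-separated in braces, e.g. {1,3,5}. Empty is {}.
Answer: {4}

Derivation:
Constraint 1 (Y < W) on D(Y)={2,3,5,6} D(W)={2,3,4,5,6}: Y {2,3,5,6}->{2,3,5}; W {2,3,4,5,6}->{3,4,5,6}
Constraint 2 (W < V) on D(W)={3,4,5,6} D(V)={2,3,4,6}: W {3,4,5,6}->{3,4,5}; V {2,3,4,6}->{4,6}
Constraint 3 (V < W) on D(V)={4,6} D(W)={3,4,5}: V {4,6}->{4}; W {3,4,5}->{5}
So after constraint 3: D(V) = {4}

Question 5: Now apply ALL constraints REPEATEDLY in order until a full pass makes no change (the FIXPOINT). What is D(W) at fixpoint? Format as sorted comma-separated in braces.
Answer: {}

Derivation:
pass 0 (initial): D(W)={2,3,4,5,6}
pass 1: V {2,3,4,6}->{4}; W {2,3,4,5,6}->{5}; Y {2,3,5,6}->{2,3,5}
pass 2: V {4}->{}; W {5}->{}; Y {2,3,5}->{2,3}
pass 3: Y {2,3}->{}
pass 4: no change
Fixpoint after 4 passes: D(W) = {}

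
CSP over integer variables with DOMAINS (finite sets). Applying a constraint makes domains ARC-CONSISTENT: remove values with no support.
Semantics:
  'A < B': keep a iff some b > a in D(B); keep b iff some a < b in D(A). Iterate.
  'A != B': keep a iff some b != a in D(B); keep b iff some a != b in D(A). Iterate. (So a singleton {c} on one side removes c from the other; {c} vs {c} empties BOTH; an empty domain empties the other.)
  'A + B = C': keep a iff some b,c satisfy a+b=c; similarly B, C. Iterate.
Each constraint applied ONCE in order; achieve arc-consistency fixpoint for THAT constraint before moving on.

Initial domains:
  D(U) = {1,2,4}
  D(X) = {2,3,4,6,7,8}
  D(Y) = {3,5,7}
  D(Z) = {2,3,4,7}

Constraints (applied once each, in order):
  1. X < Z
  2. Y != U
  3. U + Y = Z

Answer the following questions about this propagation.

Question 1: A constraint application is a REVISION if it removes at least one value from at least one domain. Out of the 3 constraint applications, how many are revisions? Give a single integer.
Answer: 2

Derivation:
Constraint 1 (X < Z) on D(X)={2,3,4,6,7,8} D(Z)={2,3,4,7}: X {2,3,4,6,7,8}->{2,3,4,6}; Z {2,3,4,7}->{3,4,7} => REVISION
Constraint 2 (Y != U) on D(Y)={3,5,7} D(U)={1,2,4}: no change => not a revision
Constraint 3 (U + Y = Z) on D(U)={1,2,4} D(Y)={3,5,7} D(Z)={3,4,7}: Y {3,5,7}->{3,5}; Z {3,4,7}->{4,7} => REVISION
Total revisions = 2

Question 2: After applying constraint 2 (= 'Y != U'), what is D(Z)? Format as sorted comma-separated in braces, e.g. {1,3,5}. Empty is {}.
Answer: {3,4,7}

Derivation:
Constraint 1 (X < Z) on D(X)={2,3,4,6,7,8} D(Z)={2,3,4,7}: X {2,3,4,6,7,8}->{2,3,4,6}; Z {2,3,4,7}->{3,4,7}
Constraint 2 (Y != U) on D(Y)={3,5,7} D(U)={1,2,4}: no change
So after constraint 2: D(Z) = {3,4,7}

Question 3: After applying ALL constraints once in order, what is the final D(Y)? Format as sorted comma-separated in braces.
Answer: {3,5}

Derivation:
Constraint 1 (X < Z) on D(X)={2,3,4,6,7,8} D(Z)={2,3,4,7}: X {2,3,4,6,7,8}->{2,3,4,6}; Z {2,3,4,7}->{3,4,7}
Constraint 2 (Y != U) on D(Y)={3,5,7} D(U)={1,2,4}: no change
Constraint 3 (U + Y = Z) on D(U)={1,2,4} D(Y)={3,5,7} D(Z)={3,4,7}: Y {3,5,7}->{3,5}; Z {3,4,7}->{4,7}
So after all 3 constraints: D(Y) = {3,5}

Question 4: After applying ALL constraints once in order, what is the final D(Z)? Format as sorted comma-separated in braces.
Constraint 1 (X < Z) on D(X)={2,3,4,6,7,8} D(Z)={2,3,4,7}: X {2,3,4,6,7,8}->{2,3,4,6}; Z {2,3,4,7}->{3,4,7}
Constraint 2 (Y != U) on D(Y)={3,5,7} D(U)={1,2,4}: no change
Constraint 3 (U + Y = Z) on D(U)={1,2,4} D(Y)={3,5,7} D(Z)={3,4,7}: Y {3,5,7}->{3,5}; Z {3,4,7}->{4,7}
So after all 3 constraints: D(Z) = {4,7}

Answer: {4,7}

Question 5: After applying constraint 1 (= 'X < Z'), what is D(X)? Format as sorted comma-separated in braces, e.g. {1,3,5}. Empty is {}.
Constraint 1 (X < Z) on D(X)={2,3,4,6,7,8} D(Z)={2,3,4,7}: X {2,3,4,6,7,8}->{2,3,4,6}; Z {2,3,4,7}->{3,4,7}
So after constraint 1: D(X) = {2,3,4,6}

Answer: {2,3,4,6}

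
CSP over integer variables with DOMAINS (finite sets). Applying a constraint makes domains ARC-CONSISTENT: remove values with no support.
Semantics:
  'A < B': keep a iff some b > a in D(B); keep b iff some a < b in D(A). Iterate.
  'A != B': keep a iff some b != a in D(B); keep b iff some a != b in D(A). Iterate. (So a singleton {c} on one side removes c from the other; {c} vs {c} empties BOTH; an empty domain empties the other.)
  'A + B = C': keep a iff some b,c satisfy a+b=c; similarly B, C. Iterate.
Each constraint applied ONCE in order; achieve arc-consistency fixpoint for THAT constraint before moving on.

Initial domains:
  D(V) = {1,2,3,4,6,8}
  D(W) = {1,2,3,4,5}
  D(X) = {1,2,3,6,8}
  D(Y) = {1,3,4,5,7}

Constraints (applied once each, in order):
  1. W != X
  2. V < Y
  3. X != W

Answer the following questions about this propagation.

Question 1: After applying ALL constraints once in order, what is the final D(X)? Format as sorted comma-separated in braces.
Constraint 1 (W != X) on D(W)={1,2,3,4,5} D(X)={1,2,3,6,8}: no change
Constraint 2 (V < Y) on D(V)={1,2,3,4,6,8} D(Y)={1,3,4,5,7}: V {1,2,3,4,6,8}->{1,2,3,4,6}; Y {1,3,4,5,7}->{3,4,5,7}
Constraint 3 (X != W) on D(X)={1,2,3,6,8} D(W)={1,2,3,4,5}: no change
So after all 3 constraints: D(X) = {1,2,3,6,8}

Answer: {1,2,3,6,8}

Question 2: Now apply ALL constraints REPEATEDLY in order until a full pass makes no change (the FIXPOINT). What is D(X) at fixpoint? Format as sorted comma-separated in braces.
Answer: {1,2,3,6,8}

Derivation:
pass 0 (initial): D(X)={1,2,3,6,8}
pass 1: V {1,2,3,4,6,8}->{1,2,3,4,6}; Y {1,3,4,5,7}->{3,4,5,7}
pass 2: no change
Fixpoint after 2 passes: D(X) = {1,2,3,6,8}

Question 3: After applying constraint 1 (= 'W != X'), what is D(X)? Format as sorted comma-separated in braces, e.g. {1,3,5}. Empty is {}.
Constraint 1 (W != X) on D(W)={1,2,3,4,5} D(X)={1,2,3,6,8}: no change
So after constraint 1: D(X) = {1,2,3,6,8}

Answer: {1,2,3,6,8}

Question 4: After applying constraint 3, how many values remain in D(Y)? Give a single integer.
Constraint 1 (W != X) on D(W)={1,2,3,4,5} D(X)={1,2,3,6,8}: no change
Constraint 2 (V < Y) on D(V)={1,2,3,4,6,8} D(Y)={1,3,4,5,7}: V {1,2,3,4,6,8}->{1,2,3,4,6}; Y {1,3,4,5,7}->{3,4,5,7}
Constraint 3 (X != W) on D(X)={1,2,3,6,8} D(W)={1,2,3,4,5}: no change
So after constraint 3: D(Y)={3,4,5,7}, size = 4

Answer: 4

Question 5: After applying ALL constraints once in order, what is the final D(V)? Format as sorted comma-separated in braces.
Constraint 1 (W != X) on D(W)={1,2,3,4,5} D(X)={1,2,3,6,8}: no change
Constraint 2 (V < Y) on D(V)={1,2,3,4,6,8} D(Y)={1,3,4,5,7}: V {1,2,3,4,6,8}->{1,2,3,4,6}; Y {1,3,4,5,7}->{3,4,5,7}
Constraint 3 (X != W) on D(X)={1,2,3,6,8} D(W)={1,2,3,4,5}: no change
So after all 3 constraints: D(V) = {1,2,3,4,6}

Answer: {1,2,3,4,6}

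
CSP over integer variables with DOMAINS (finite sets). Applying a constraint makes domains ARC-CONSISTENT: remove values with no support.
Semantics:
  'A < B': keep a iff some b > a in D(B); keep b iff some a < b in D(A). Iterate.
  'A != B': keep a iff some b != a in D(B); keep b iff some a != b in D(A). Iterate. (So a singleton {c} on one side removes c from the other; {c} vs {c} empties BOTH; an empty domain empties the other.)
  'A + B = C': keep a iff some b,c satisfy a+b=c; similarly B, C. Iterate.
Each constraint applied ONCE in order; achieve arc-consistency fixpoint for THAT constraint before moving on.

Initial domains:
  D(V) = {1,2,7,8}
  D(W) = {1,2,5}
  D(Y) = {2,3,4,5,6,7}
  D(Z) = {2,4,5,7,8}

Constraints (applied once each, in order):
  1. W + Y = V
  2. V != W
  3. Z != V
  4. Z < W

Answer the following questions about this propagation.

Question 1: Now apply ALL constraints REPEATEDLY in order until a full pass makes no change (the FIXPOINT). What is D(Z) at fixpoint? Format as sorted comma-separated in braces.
Answer: {2,4}

Derivation:
pass 0 (initial): D(Z)={2,4,5,7,8}
pass 1: V {1,2,7,8}->{7,8}; W {1,2,5}->{5}; Y {2,3,4,5,6,7}->{2,3,5,6,7}; Z {2,4,5,7,8}->{2,4}
pass 2: Y {2,3,5,6,7}->{2,3}
pass 3: no change
Fixpoint after 3 passes: D(Z) = {2,4}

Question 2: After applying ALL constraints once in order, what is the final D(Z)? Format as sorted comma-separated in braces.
Answer: {2,4}

Derivation:
Constraint 1 (W + Y = V) on D(W)={1,2,5} D(Y)={2,3,4,5,6,7} D(V)={1,2,7,8}: Y {2,3,4,5,6,7}->{2,3,5,6,7}; V {1,2,7,8}->{7,8}
Constraint 2 (V != W) on D(V)={7,8} D(W)={1,2,5}: no change
Constraint 3 (Z != V) on D(Z)={2,4,5,7,8} D(V)={7,8}: no change
Constraint 4 (Z < W) on D(Z)={2,4,5,7,8} D(W)={1,2,5}: Z {2,4,5,7,8}->{2,4}; W {1,2,5}->{5}
So after all 4 constraints: D(Z) = {2,4}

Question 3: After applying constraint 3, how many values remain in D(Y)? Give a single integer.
Answer: 5

Derivation:
Constraint 1 (W + Y = V) on D(W)={1,2,5} D(Y)={2,3,4,5,6,7} D(V)={1,2,7,8}: Y {2,3,4,5,6,7}->{2,3,5,6,7}; V {1,2,7,8}->{7,8}
Constraint 2 (V != W) on D(V)={7,8} D(W)={1,2,5}: no change
Constraint 3 (Z != V) on D(Z)={2,4,5,7,8} D(V)={7,8}: no change
So after constraint 3: D(Y)={2,3,5,6,7}, size = 5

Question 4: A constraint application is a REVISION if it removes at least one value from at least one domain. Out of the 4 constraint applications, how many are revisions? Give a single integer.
Answer: 2

Derivation:
Constraint 1 (W + Y = V) on D(W)={1,2,5} D(Y)={2,3,4,5,6,7} D(V)={1,2,7,8}: Y {2,3,4,5,6,7}->{2,3,5,6,7}; V {1,2,7,8}->{7,8} => REVISION
Constraint 2 (V != W) on D(V)={7,8} D(W)={1,2,5}: no change => not a revision
Constraint 3 (Z != V) on D(Z)={2,4,5,7,8} D(V)={7,8}: no change => not a revision
Constraint 4 (Z < W) on D(Z)={2,4,5,7,8} D(W)={1,2,5}: Z {2,4,5,7,8}->{2,4}; W {1,2,5}->{5} => REVISION
Total revisions = 2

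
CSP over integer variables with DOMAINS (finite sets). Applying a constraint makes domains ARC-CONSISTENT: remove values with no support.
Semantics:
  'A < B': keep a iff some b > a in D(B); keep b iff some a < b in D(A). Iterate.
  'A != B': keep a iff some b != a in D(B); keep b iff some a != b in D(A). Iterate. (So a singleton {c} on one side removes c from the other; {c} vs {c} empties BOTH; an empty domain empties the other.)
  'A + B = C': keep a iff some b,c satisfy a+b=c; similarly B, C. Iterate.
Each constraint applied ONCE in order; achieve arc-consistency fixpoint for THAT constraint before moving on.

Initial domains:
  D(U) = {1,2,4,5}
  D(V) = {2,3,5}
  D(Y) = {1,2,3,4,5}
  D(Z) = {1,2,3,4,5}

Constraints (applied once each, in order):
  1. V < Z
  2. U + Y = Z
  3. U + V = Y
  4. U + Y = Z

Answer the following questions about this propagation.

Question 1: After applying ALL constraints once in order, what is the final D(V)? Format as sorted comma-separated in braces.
Constraint 1 (V < Z) on D(V)={2,3,5} D(Z)={1,2,3,4,5}: V {2,3,5}->{2,3}; Z {1,2,3,4,5}->{3,4,5}
Constraint 2 (U + Y = Z) on D(U)={1,2,4,5} D(Y)={1,2,3,4,5} D(Z)={3,4,5}: U {1,2,4,5}->{1,2,4}; Y {1,2,3,4,5}->{1,2,3,4}
Constraint 3 (U + V = Y) on D(U)={1,2,4} D(V)={2,3} D(Y)={1,2,3,4}: U {1,2,4}->{1,2}; Y {1,2,3,4}->{3,4}
Constraint 4 (U + Y = Z) on D(U)={1,2} D(Y)={3,4} D(Z)={3,4,5}: Z {3,4,5}->{4,5}
So after all 4 constraints: D(V) = {2,3}

Answer: {2,3}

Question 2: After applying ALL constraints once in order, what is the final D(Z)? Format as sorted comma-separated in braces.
Constraint 1 (V < Z) on D(V)={2,3,5} D(Z)={1,2,3,4,5}: V {2,3,5}->{2,3}; Z {1,2,3,4,5}->{3,4,5}
Constraint 2 (U + Y = Z) on D(U)={1,2,4,5} D(Y)={1,2,3,4,5} D(Z)={3,4,5}: U {1,2,4,5}->{1,2,4}; Y {1,2,3,4,5}->{1,2,3,4}
Constraint 3 (U + V = Y) on D(U)={1,2,4} D(V)={2,3} D(Y)={1,2,3,4}: U {1,2,4}->{1,2}; Y {1,2,3,4}->{3,4}
Constraint 4 (U + Y = Z) on D(U)={1,2} D(Y)={3,4} D(Z)={3,4,5}: Z {3,4,5}->{4,5}
So after all 4 constraints: D(Z) = {4,5}

Answer: {4,5}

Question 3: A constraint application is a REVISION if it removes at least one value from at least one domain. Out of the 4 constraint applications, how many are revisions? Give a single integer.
Answer: 4

Derivation:
Constraint 1 (V < Z) on D(V)={2,3,5} D(Z)={1,2,3,4,5}: V {2,3,5}->{2,3}; Z {1,2,3,4,5}->{3,4,5} => REVISION
Constraint 2 (U + Y = Z) on D(U)={1,2,4,5} D(Y)={1,2,3,4,5} D(Z)={3,4,5}: U {1,2,4,5}->{1,2,4}; Y {1,2,3,4,5}->{1,2,3,4} => REVISION
Constraint 3 (U + V = Y) on D(U)={1,2,4} D(V)={2,3} D(Y)={1,2,3,4}: U {1,2,4}->{1,2}; Y {1,2,3,4}->{3,4} => REVISION
Constraint 4 (U + Y = Z) on D(U)={1,2} D(Y)={3,4} D(Z)={3,4,5}: Z {3,4,5}->{4,5} => REVISION
Total revisions = 4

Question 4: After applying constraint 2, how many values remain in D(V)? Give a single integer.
Answer: 2

Derivation:
Constraint 1 (V < Z) on D(V)={2,3,5} D(Z)={1,2,3,4,5}: V {2,3,5}->{2,3}; Z {1,2,3,4,5}->{3,4,5}
Constraint 2 (U + Y = Z) on D(U)={1,2,4,5} D(Y)={1,2,3,4,5} D(Z)={3,4,5}: U {1,2,4,5}->{1,2,4}; Y {1,2,3,4,5}->{1,2,3,4}
So after constraint 2: D(V)={2,3}, size = 2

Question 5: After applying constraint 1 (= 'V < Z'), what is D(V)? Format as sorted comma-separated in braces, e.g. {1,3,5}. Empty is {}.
Answer: {2,3}

Derivation:
Constraint 1 (V < Z) on D(V)={2,3,5} D(Z)={1,2,3,4,5}: V {2,3,5}->{2,3}; Z {1,2,3,4,5}->{3,4,5}
So after constraint 1: D(V) = {2,3}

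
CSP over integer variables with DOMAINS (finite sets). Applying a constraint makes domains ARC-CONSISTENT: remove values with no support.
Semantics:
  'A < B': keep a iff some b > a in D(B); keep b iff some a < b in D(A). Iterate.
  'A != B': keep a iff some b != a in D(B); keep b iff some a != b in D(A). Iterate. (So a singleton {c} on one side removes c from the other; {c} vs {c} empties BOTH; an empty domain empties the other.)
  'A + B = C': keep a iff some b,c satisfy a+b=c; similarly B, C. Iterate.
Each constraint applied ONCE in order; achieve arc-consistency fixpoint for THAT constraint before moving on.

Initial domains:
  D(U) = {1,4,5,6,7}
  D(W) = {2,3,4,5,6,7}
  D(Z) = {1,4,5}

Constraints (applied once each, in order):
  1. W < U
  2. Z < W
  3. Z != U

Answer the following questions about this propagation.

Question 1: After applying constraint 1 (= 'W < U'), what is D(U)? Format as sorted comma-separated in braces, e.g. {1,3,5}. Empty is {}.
Constraint 1 (W < U) on D(W)={2,3,4,5,6,7} D(U)={1,4,5,6,7}: W {2,3,4,5,6,7}->{2,3,4,5,6}; U {1,4,5,6,7}->{4,5,6,7}
So after constraint 1: D(U) = {4,5,6,7}

Answer: {4,5,6,7}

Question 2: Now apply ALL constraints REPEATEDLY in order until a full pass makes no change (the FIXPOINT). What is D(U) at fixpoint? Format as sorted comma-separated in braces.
pass 0 (initial): D(U)={1,4,5,6,7}
pass 1: U {1,4,5,6,7}->{4,5,6,7}; W {2,3,4,5,6,7}->{2,3,4,5,6}
pass 2: no change
Fixpoint after 2 passes: D(U) = {4,5,6,7}

Answer: {4,5,6,7}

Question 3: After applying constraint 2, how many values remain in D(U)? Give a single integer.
Answer: 4

Derivation:
Constraint 1 (W < U) on D(W)={2,3,4,5,6,7} D(U)={1,4,5,6,7}: W {2,3,4,5,6,7}->{2,3,4,5,6}; U {1,4,5,6,7}->{4,5,6,7}
Constraint 2 (Z < W) on D(Z)={1,4,5} D(W)={2,3,4,5,6}: no change
So after constraint 2: D(U)={4,5,6,7}, size = 4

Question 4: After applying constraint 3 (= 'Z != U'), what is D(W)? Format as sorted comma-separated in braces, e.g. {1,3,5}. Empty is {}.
Constraint 1 (W < U) on D(W)={2,3,4,5,6,7} D(U)={1,4,5,6,7}: W {2,3,4,5,6,7}->{2,3,4,5,6}; U {1,4,5,6,7}->{4,5,6,7}
Constraint 2 (Z < W) on D(Z)={1,4,5} D(W)={2,3,4,5,6}: no change
Constraint 3 (Z != U) on D(Z)={1,4,5} D(U)={4,5,6,7}: no change
So after constraint 3: D(W) = {2,3,4,5,6}

Answer: {2,3,4,5,6}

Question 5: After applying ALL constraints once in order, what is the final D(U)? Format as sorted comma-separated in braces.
Answer: {4,5,6,7}

Derivation:
Constraint 1 (W < U) on D(W)={2,3,4,5,6,7} D(U)={1,4,5,6,7}: W {2,3,4,5,6,7}->{2,3,4,5,6}; U {1,4,5,6,7}->{4,5,6,7}
Constraint 2 (Z < W) on D(Z)={1,4,5} D(W)={2,3,4,5,6}: no change
Constraint 3 (Z != U) on D(Z)={1,4,5} D(U)={4,5,6,7}: no change
So after all 3 constraints: D(U) = {4,5,6,7}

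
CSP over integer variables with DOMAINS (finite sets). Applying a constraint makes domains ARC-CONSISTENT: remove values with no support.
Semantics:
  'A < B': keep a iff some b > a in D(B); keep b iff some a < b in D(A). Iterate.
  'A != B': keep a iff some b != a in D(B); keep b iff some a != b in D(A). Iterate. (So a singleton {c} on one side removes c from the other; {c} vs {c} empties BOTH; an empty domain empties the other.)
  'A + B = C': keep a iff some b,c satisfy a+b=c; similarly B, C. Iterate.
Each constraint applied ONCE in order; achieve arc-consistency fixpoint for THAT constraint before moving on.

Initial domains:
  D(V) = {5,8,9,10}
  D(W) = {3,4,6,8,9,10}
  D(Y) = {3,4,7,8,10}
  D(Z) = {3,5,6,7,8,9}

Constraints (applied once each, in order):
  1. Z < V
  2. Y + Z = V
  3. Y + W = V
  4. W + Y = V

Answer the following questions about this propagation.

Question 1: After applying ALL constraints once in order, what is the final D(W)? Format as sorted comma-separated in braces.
Answer: {3,4,6}

Derivation:
Constraint 1 (Z < V) on D(Z)={3,5,6,7,8,9} D(V)={5,8,9,10}: no change
Constraint 2 (Y + Z = V) on D(Y)={3,4,7,8,10} D(Z)={3,5,6,7,8,9} D(V)={5,8,9,10}: Y {3,4,7,8,10}->{3,4,7}; Z {3,5,6,7,8,9}->{3,5,6,7}; V {5,8,9,10}->{8,9,10}
Constraint 3 (Y + W = V) on D(Y)={3,4,7} D(W)={3,4,6,8,9,10} D(V)={8,9,10}: W {3,4,6,8,9,10}->{3,4,6}
Constraint 4 (W + Y = V) on D(W)={3,4,6} D(Y)={3,4,7} D(V)={8,9,10}: no change
So after all 4 constraints: D(W) = {3,4,6}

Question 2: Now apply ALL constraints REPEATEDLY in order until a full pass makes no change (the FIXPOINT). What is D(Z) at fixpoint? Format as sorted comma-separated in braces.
pass 0 (initial): D(Z)={3,5,6,7,8,9}
pass 1: V {5,8,9,10}->{8,9,10}; W {3,4,6,8,9,10}->{3,4,6}; Y {3,4,7,8,10}->{3,4,7}; Z {3,5,6,7,8,9}->{3,5,6,7}
pass 2: no change
Fixpoint after 2 passes: D(Z) = {3,5,6,7}

Answer: {3,5,6,7}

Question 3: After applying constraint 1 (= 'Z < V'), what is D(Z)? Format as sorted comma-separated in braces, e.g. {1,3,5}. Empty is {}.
Answer: {3,5,6,7,8,9}

Derivation:
Constraint 1 (Z < V) on D(Z)={3,5,6,7,8,9} D(V)={5,8,9,10}: no change
So after constraint 1: D(Z) = {3,5,6,7,8,9}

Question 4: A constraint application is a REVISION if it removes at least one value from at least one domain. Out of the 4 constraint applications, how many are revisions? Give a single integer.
Constraint 1 (Z < V) on D(Z)={3,5,6,7,8,9} D(V)={5,8,9,10}: no change => not a revision
Constraint 2 (Y + Z = V) on D(Y)={3,4,7,8,10} D(Z)={3,5,6,7,8,9} D(V)={5,8,9,10}: Y {3,4,7,8,10}->{3,4,7}; Z {3,5,6,7,8,9}->{3,5,6,7}; V {5,8,9,10}->{8,9,10} => REVISION
Constraint 3 (Y + W = V) on D(Y)={3,4,7} D(W)={3,4,6,8,9,10} D(V)={8,9,10}: W {3,4,6,8,9,10}->{3,4,6} => REVISION
Constraint 4 (W + Y = V) on D(W)={3,4,6} D(Y)={3,4,7} D(V)={8,9,10}: no change => not a revision
Total revisions = 2

Answer: 2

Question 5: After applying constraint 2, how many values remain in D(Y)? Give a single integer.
Constraint 1 (Z < V) on D(Z)={3,5,6,7,8,9} D(V)={5,8,9,10}: no change
Constraint 2 (Y + Z = V) on D(Y)={3,4,7,8,10} D(Z)={3,5,6,7,8,9} D(V)={5,8,9,10}: Y {3,4,7,8,10}->{3,4,7}; Z {3,5,6,7,8,9}->{3,5,6,7}; V {5,8,9,10}->{8,9,10}
So after constraint 2: D(Y)={3,4,7}, size = 3

Answer: 3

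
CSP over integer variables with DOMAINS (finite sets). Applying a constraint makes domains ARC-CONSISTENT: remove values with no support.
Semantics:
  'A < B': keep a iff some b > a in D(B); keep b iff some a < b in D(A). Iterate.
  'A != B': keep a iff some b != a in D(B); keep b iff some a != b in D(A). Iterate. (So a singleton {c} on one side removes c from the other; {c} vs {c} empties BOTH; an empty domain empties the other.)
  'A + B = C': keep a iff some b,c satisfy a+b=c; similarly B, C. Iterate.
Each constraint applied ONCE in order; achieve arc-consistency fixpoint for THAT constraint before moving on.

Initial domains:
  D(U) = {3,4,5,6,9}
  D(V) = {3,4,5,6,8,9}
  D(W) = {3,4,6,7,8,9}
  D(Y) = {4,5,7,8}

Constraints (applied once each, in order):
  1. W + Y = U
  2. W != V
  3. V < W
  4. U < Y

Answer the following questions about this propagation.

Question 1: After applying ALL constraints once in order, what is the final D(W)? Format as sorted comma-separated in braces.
Constraint 1 (W + Y = U) on D(W)={3,4,6,7,8,9} D(Y)={4,5,7,8} D(U)={3,4,5,6,9}: W {3,4,6,7,8,9}->{4}; Y {4,5,7,8}->{5}; U {3,4,5,6,9}->{9}
Constraint 2 (W != V) on D(W)={4} D(V)={3,4,5,6,8,9}: V {3,4,5,6,8,9}->{3,5,6,8,9}
Constraint 3 (V < W) on D(V)={3,5,6,8,9} D(W)={4}: V {3,5,6,8,9}->{3}
Constraint 4 (U < Y) on D(U)={9} D(Y)={5}: U {9}->{}; Y {5}->{}
So after all 4 constraints: D(W) = {4}

Answer: {4}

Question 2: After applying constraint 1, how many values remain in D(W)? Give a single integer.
Constraint 1 (W + Y = U) on D(W)={3,4,6,7,8,9} D(Y)={4,5,7,8} D(U)={3,4,5,6,9}: W {3,4,6,7,8,9}->{4}; Y {4,5,7,8}->{5}; U {3,4,5,6,9}->{9}
So after constraint 1: D(W)={4}, size = 1

Answer: 1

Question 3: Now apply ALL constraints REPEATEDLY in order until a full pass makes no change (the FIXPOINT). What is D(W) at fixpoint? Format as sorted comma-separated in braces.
pass 0 (initial): D(W)={3,4,6,7,8,9}
pass 1: U {3,4,5,6,9}->{}; V {3,4,5,6,8,9}->{3}; W {3,4,6,7,8,9}->{4}; Y {4,5,7,8}->{}
pass 2: V {3}->{}; W {4}->{}
pass 3: no change
Fixpoint after 3 passes: D(W) = {}

Answer: {}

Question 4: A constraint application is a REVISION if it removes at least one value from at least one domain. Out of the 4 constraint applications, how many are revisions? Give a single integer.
Answer: 4

Derivation:
Constraint 1 (W + Y = U) on D(W)={3,4,6,7,8,9} D(Y)={4,5,7,8} D(U)={3,4,5,6,9}: W {3,4,6,7,8,9}->{4}; Y {4,5,7,8}->{5}; U {3,4,5,6,9}->{9} => REVISION
Constraint 2 (W != V) on D(W)={4} D(V)={3,4,5,6,8,9}: V {3,4,5,6,8,9}->{3,5,6,8,9} => REVISION
Constraint 3 (V < W) on D(V)={3,5,6,8,9} D(W)={4}: V {3,5,6,8,9}->{3} => REVISION
Constraint 4 (U < Y) on D(U)={9} D(Y)={5}: U {9}->{}; Y {5}->{} => REVISION
Total revisions = 4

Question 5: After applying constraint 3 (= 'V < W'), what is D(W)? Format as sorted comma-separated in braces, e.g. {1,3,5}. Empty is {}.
Answer: {4}

Derivation:
Constraint 1 (W + Y = U) on D(W)={3,4,6,7,8,9} D(Y)={4,5,7,8} D(U)={3,4,5,6,9}: W {3,4,6,7,8,9}->{4}; Y {4,5,7,8}->{5}; U {3,4,5,6,9}->{9}
Constraint 2 (W != V) on D(W)={4} D(V)={3,4,5,6,8,9}: V {3,4,5,6,8,9}->{3,5,6,8,9}
Constraint 3 (V < W) on D(V)={3,5,6,8,9} D(W)={4}: V {3,5,6,8,9}->{3}
So after constraint 3: D(W) = {4}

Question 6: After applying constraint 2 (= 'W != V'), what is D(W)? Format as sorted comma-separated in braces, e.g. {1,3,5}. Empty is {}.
Constraint 1 (W + Y = U) on D(W)={3,4,6,7,8,9} D(Y)={4,5,7,8} D(U)={3,4,5,6,9}: W {3,4,6,7,8,9}->{4}; Y {4,5,7,8}->{5}; U {3,4,5,6,9}->{9}
Constraint 2 (W != V) on D(W)={4} D(V)={3,4,5,6,8,9}: V {3,4,5,6,8,9}->{3,5,6,8,9}
So after constraint 2: D(W) = {4}

Answer: {4}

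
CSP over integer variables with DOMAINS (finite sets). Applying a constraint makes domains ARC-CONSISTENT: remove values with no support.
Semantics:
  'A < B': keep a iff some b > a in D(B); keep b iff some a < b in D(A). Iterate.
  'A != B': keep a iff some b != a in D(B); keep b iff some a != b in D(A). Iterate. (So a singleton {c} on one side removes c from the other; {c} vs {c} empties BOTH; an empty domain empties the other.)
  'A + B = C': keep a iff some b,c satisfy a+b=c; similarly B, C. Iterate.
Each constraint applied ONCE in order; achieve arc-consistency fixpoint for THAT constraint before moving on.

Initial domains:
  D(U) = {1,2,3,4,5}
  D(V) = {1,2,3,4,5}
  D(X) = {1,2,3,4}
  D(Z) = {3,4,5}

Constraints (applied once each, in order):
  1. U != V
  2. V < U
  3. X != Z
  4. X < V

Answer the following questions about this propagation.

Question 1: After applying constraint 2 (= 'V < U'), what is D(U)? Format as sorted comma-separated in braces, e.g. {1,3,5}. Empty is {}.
Constraint 1 (U != V) on D(U)={1,2,3,4,5} D(V)={1,2,3,4,5}: no change
Constraint 2 (V < U) on D(V)={1,2,3,4,5} D(U)={1,2,3,4,5}: V {1,2,3,4,5}->{1,2,3,4}; U {1,2,3,4,5}->{2,3,4,5}
So after constraint 2: D(U) = {2,3,4,5}

Answer: {2,3,4,5}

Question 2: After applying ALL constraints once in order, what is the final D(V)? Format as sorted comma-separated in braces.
Answer: {2,3,4}

Derivation:
Constraint 1 (U != V) on D(U)={1,2,3,4,5} D(V)={1,2,3,4,5}: no change
Constraint 2 (V < U) on D(V)={1,2,3,4,5} D(U)={1,2,3,4,5}: V {1,2,3,4,5}->{1,2,3,4}; U {1,2,3,4,5}->{2,3,4,5}
Constraint 3 (X != Z) on D(X)={1,2,3,4} D(Z)={3,4,5}: no change
Constraint 4 (X < V) on D(X)={1,2,3,4} D(V)={1,2,3,4}: X {1,2,3,4}->{1,2,3}; V {1,2,3,4}->{2,3,4}
So after all 4 constraints: D(V) = {2,3,4}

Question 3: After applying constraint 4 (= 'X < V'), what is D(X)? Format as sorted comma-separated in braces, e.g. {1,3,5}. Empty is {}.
Answer: {1,2,3}

Derivation:
Constraint 1 (U != V) on D(U)={1,2,3,4,5} D(V)={1,2,3,4,5}: no change
Constraint 2 (V < U) on D(V)={1,2,3,4,5} D(U)={1,2,3,4,5}: V {1,2,3,4,5}->{1,2,3,4}; U {1,2,3,4,5}->{2,3,4,5}
Constraint 3 (X != Z) on D(X)={1,2,3,4} D(Z)={3,4,5}: no change
Constraint 4 (X < V) on D(X)={1,2,3,4} D(V)={1,2,3,4}: X {1,2,3,4}->{1,2,3}; V {1,2,3,4}->{2,3,4}
So after constraint 4: D(X) = {1,2,3}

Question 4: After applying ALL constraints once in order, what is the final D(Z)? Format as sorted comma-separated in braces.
Constraint 1 (U != V) on D(U)={1,2,3,4,5} D(V)={1,2,3,4,5}: no change
Constraint 2 (V < U) on D(V)={1,2,3,4,5} D(U)={1,2,3,4,5}: V {1,2,3,4,5}->{1,2,3,4}; U {1,2,3,4,5}->{2,3,4,5}
Constraint 3 (X != Z) on D(X)={1,2,3,4} D(Z)={3,4,5}: no change
Constraint 4 (X < V) on D(X)={1,2,3,4} D(V)={1,2,3,4}: X {1,2,3,4}->{1,2,3}; V {1,2,3,4}->{2,3,4}
So after all 4 constraints: D(Z) = {3,4,5}

Answer: {3,4,5}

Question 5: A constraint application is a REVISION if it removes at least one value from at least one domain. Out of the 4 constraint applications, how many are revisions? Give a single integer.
Constraint 1 (U != V) on D(U)={1,2,3,4,5} D(V)={1,2,3,4,5}: no change => not a revision
Constraint 2 (V < U) on D(V)={1,2,3,4,5} D(U)={1,2,3,4,5}: V {1,2,3,4,5}->{1,2,3,4}; U {1,2,3,4,5}->{2,3,4,5} => REVISION
Constraint 3 (X != Z) on D(X)={1,2,3,4} D(Z)={3,4,5}: no change => not a revision
Constraint 4 (X < V) on D(X)={1,2,3,4} D(V)={1,2,3,4}: X {1,2,3,4}->{1,2,3}; V {1,2,3,4}->{2,3,4} => REVISION
Total revisions = 2

Answer: 2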